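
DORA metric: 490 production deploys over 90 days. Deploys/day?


Formula: deployments per day = releases / days
= 490 / 90
= 5.444 deploys/day
(equivalently, 38.11 deploys/week)

5.444 deploys/day


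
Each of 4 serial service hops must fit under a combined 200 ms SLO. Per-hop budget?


Formula: per_stage = total_budget / stages
per_stage = 200 / 4
per_stage = 50.0 ms

50.0 ms


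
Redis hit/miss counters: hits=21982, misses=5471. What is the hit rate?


Formula: hit rate = hits / (hits + misses) * 100
hit rate = 21982 / (21982 + 5471) * 100
hit rate = 21982 / 27453 * 100
hit rate = 80.07%

80.07%


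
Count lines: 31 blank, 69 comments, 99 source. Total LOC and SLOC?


Total LOC = blank + comment + code
Total LOC = 31 + 69 + 99 = 199
SLOC (source only) = code = 99

Total LOC: 199, SLOC: 99


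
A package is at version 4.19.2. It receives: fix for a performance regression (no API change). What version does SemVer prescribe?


Current: 4.19.2
Change category: 'fix for a performance regression (no API change)' → patch bump
SemVer rule: patch bump → increment PATCH (MAJOR and MINOR unchanged)
New: 4.19.3

4.19.3


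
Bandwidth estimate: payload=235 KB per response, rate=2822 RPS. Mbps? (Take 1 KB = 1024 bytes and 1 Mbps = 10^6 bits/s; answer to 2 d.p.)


Formula: Mbps = payload_bytes * RPS * 8 / 1e6
Payload per request = 235 KB = 235 * 1024 = 240640 bytes
Total bytes/sec = 240640 * 2822 = 679086080
Total bits/sec = 679086080 * 8 = 5432688640
Mbps = 5432688640 / 1e6 = 5432.69

5432.69 Mbps


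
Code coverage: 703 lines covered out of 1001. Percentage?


Coverage = covered / total * 100
Coverage = 703 / 1001 * 100
Coverage = 70.23%

70.23%


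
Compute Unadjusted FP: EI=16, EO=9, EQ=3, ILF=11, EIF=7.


UFP = EI*4 + EO*5 + EQ*4 + ILF*10 + EIF*7
UFP = 16*4 + 9*5 + 3*4 + 11*10 + 7*7
UFP = 64 + 45 + 12 + 110 + 49
UFP = 280

280


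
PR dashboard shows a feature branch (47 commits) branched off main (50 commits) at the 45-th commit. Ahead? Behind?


Common ancestor: commit #45
feature commits after divergence: 47 - 45 = 2
main commits after divergence: 50 - 45 = 5
feature is 2 commits ahead of main
main is 5 commits ahead of feature

feature ahead: 2, main ahead: 5


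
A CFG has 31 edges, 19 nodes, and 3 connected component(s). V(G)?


Formula: V(G) = E - N + 2P
V(G) = 31 - 19 + 2*3
V(G) = 12 + 6
V(G) = 18

18


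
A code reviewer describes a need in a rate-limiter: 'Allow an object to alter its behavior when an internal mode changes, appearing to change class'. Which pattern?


This matches the State pattern

State


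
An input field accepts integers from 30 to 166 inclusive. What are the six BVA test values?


Range: [30, 166]
Boundaries: just below min, min, min+1, max-1, max, just above max
Values: [29, 30, 31, 165, 166, 167]

[29, 30, 31, 165, 166, 167]


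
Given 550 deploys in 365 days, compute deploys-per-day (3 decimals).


Formula: deployments per day = releases / days
= 550 / 365
= 1.507 deploys/day
(equivalently, 10.55 deploys/week)

1.507 deploys/day


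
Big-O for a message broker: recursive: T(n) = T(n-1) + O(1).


Reasoning: linear recursion with constant work per frame
Complexity: O(n)

O(n)


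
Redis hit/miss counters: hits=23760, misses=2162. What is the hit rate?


Formula: hit rate = hits / (hits + misses) * 100
hit rate = 23760 / (23760 + 2162) * 100
hit rate = 23760 / 25922 * 100
hit rate = 91.66%

91.66%


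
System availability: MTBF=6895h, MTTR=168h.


Availability = MTBF / (MTBF + MTTR)
Availability = 6895 / (6895 + 168)
Availability = 6895 / 7063
Availability = 97.6214%

97.6214%


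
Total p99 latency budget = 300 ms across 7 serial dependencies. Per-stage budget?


Formula: per_stage = total_budget / stages
per_stage = 300 / 7
per_stage = 42.86 ms

42.86 ms


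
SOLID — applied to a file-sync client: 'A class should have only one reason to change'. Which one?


This describes the Single Responsibility Principle (SRP)

Single Responsibility Principle (SRP)


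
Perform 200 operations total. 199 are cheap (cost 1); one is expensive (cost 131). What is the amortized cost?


Formula: Amortized cost = Total cost / Operations
Total cost = (199 * 1) + (1 * 131)
Total cost = 199 + 131 = 330
Amortized = 330 / 200 = 1.65

1.65


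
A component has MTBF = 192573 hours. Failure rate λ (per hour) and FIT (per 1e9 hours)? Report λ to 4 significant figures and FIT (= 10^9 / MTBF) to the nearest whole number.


Formula: λ = 1 / MTBF; FIT = λ × 1e9 = 1e9 / MTBF
λ = 1 / 192573 ≈ 5.193e-06 failures/hour
FIT = 1e9 / 192573 ≈ 5193 failures per 1e9 hours (nearest whole number)

λ = 5.193e-06 /h, FIT = 5193


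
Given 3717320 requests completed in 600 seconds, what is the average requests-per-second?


Formula: throughput = requests / seconds
throughput = 3717320 / 600
throughput = 6195.53 requests/second

6195.53 requests/second


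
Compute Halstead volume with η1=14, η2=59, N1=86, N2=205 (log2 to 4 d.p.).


Formula: V = N * log2(η), where N = N1 + N2 and η = η1 + η2
η = 14 + 59 = 73
N = 86 + 205 = 291
log2(73) ≈ 6.1898
V = 291 * 6.1898 = 1801.23

1801.23


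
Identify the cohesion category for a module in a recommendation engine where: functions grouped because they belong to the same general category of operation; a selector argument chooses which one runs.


Reasoning: Grouped by category of activity, not by data or sequence
Type: Logical cohesion

Logical cohesion


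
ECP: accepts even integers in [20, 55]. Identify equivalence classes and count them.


Constraint: even integers in [20, 55]
Class 1: x < 20 — out-of-range invalid
Class 2: x in [20,55] but odd — wrong type invalid
Class 3: x in [20,55] and even — valid
Class 4: x > 55 — out-of-range invalid
Total equivalence classes: 4

4 equivalence classes


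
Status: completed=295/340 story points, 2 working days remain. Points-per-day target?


Formula: Required rate = Remaining points / Days left
Remaining = 340 - 295 = 45 points
Required rate = 45 / 2 = 22.5 points/day

22.5 points/day


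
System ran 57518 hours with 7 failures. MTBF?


Formula: MTBF = Total operating time / Number of failures
MTBF = 57518 / 7
MTBF = 8216.86 hours

8216.86 hours


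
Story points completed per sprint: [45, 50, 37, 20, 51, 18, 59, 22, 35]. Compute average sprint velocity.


Formula: Avg velocity = Total points / Number of sprints
Points: [45, 50, 37, 20, 51, 18, 59, 22, 35]
Sum = 45 + 50 + 37 + 20 + 51 + 18 + 59 + 22 + 35 = 337
Avg velocity = 337 / 9 = 37.44 points/sprint

37.44 points/sprint


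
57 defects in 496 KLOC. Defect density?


Defect density = defects / KLOC
Defect density = 57 / 496
Defect density = 0.115 defects/KLOC

0.115 defects/KLOC


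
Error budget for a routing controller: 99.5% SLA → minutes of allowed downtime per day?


Formula: allowed downtime = period * (100 - SLA) / 100
Period (day) = 1440 minutes
Unavailability fraction = (100 - 99.5) / 100
Allowed downtime = 1440 * (100 - 99.5) / 100
Allowed downtime = 7.2 minutes

7.2 minutes


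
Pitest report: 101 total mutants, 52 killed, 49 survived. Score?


Mutation score = killed / total * 100
Mutation score = 52 / 101 * 100
Mutation score = 51.49%

51.49%


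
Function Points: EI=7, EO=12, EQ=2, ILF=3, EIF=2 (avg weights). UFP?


UFP = EI*4 + EO*5 + EQ*4 + ILF*10 + EIF*7
UFP = 7*4 + 12*5 + 2*4 + 3*10 + 2*7
UFP = 28 + 60 + 8 + 30 + 14
UFP = 140

140


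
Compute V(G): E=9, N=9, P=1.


Formula: V(G) = E - N + 2P
V(G) = 9 - 9 + 2*1
V(G) = 0 + 2
V(G) = 2

2


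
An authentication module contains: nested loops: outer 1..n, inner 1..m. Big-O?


Reasoning: product of independent bounds
Complexity: O(n*m)

O(n*m)


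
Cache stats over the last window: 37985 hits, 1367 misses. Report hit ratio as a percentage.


Formula: hit rate = hits / (hits + misses) * 100
hit rate = 37985 / (37985 + 1367) * 100
hit rate = 37985 / 39352 * 100
hit rate = 96.53%

96.53%


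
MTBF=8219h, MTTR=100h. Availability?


Availability = MTBF / (MTBF + MTTR)
Availability = 8219 / (8219 + 100)
Availability = 8219 / 8319
Availability = 98.7979%

98.7979%


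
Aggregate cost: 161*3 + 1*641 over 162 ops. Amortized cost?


Formula: Amortized cost = Total cost / Operations
Total cost = (161 * 3) + (1 * 641)
Total cost = 483 + 641 = 1124
Amortized = 1124 / 162 = 6.9383

6.9383


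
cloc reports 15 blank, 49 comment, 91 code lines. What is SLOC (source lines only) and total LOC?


Total LOC = blank + comment + code
Total LOC = 15 + 49 + 91 = 155
SLOC (source only) = code = 91

Total LOC: 155, SLOC: 91


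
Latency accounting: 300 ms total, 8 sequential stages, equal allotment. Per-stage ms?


Formula: per_stage = total_budget / stages
per_stage = 300 / 8
per_stage = 37.5 ms

37.5 ms


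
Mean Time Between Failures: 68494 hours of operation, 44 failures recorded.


Formula: MTBF = Total operating time / Number of failures
MTBF = 68494 / 44
MTBF = 1556.68 hours

1556.68 hours


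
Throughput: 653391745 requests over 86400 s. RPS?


Formula: throughput = requests / seconds
throughput = 653391745 / 86400
throughput = 7562.4 requests/second

7562.4 requests/second


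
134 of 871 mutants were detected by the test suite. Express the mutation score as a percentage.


Mutation score = killed / total * 100
Mutation score = 134 / 871 * 100
Mutation score = 15.38%

15.38%


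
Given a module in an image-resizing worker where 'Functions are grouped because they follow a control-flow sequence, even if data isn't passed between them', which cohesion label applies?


Reasoning: Grouped by order of execution within a routine, not by data flow
Type: Procedural cohesion

Procedural cohesion


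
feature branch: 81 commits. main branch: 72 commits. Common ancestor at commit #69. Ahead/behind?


Common ancestor: commit #69
feature commits after divergence: 81 - 69 = 12
main commits after divergence: 72 - 69 = 3
feature is 12 commits ahead of main
main is 3 commits ahead of feature

feature ahead: 12, main ahead: 3


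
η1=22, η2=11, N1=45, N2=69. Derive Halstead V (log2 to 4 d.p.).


Formula: V = N * log2(η), where N = N1 + N2 and η = η1 + η2
η = 22 + 11 = 33
N = 45 + 69 = 114
log2(33) ≈ 5.0444
V = 114 * 5.0444 = 575.06

575.06


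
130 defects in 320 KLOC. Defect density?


Defect density = defects / KLOC
Defect density = 130 / 320
Defect density = 0.406 defects/KLOC

0.406 defects/KLOC


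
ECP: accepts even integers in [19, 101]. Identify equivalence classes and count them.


Constraint: even integers in [19, 101]
Class 1: x < 19 — out-of-range invalid
Class 2: x in [19,101] but odd — wrong type invalid
Class 3: x in [19,101] and even — valid
Class 4: x > 101 — out-of-range invalid
Total equivalence classes: 4

4 equivalence classes


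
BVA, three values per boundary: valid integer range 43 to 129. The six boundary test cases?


Range: [43, 129]
Boundaries: just below min, min, min+1, max-1, max, just above max
Values: [42, 43, 44, 128, 129, 130]

[42, 43, 44, 128, 129, 130]


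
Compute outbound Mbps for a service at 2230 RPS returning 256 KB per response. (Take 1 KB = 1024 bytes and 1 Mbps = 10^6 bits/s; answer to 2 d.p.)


Formula: Mbps = payload_bytes * RPS * 8 / 1e6
Payload per request = 256 KB = 256 * 1024 = 262144 bytes
Total bytes/sec = 262144 * 2230 = 584581120
Total bits/sec = 584581120 * 8 = 4676648960
Mbps = 4676648960 / 1e6 = 4676.65

4676.65 Mbps


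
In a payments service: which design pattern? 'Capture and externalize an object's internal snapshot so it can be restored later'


This matches the Memento pattern

Memento


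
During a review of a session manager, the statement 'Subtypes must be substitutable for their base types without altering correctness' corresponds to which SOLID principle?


This describes the Liskov Substitution Principle (LSP)

Liskov Substitution Principle (LSP)


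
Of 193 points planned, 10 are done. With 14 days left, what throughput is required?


Formula: Required rate = Remaining points / Days left
Remaining = 193 - 10 = 183 points
Required rate = 183 / 14 = 13.07 points/day

13.07 points/day


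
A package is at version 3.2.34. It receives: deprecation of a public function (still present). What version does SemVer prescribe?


Current: 3.2.34
Change category: 'deprecation of a public function (still present)' → minor bump
SemVer rule: minor bump → increment MINOR, reset PATCH to 0 (MAJOR unchanged)
New: 3.3.0

3.3.0


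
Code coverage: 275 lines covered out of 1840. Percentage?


Coverage = covered / total * 100
Coverage = 275 / 1840 * 100
Coverage = 14.95%

14.95%


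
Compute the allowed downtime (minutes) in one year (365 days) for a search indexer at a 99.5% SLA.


Formula: allowed downtime = period * (100 - SLA) / 100
Period (year (365 days)) = 525600 minutes
Unavailability fraction = (100 - 99.5) / 100
Allowed downtime = 525600 * (100 - 99.5) / 100
Allowed downtime = 2628.0 minutes

2628.0 minutes


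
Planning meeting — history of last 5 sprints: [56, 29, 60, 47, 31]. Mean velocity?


Formula: Avg velocity = Total points / Number of sprints
Points: [56, 29, 60, 47, 31]
Sum = 56 + 29 + 60 + 47 + 31 = 223
Avg velocity = 223 / 5 = 44.6 points/sprint

44.6 points/sprint


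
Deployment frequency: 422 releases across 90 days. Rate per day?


Formula: deployments per day = releases / days
= 422 / 90
= 4.689 deploys/day
(equivalently, 32.82 deploys/week)

4.689 deploys/day


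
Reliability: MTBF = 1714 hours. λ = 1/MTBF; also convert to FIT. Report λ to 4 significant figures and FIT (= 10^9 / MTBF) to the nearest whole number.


Formula: λ = 1 / MTBF; FIT = λ × 1e9 = 1e9 / MTBF
λ = 1 / 1714 ≈ 5.834e-04 failures/hour
FIT = 1e9 / 1714 ≈ 583431 failures per 1e9 hours (nearest whole number)

λ = 5.834e-04 /h, FIT = 583431


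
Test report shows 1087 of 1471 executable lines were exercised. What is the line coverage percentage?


Coverage = covered / total * 100
Coverage = 1087 / 1471 * 100
Coverage = 73.9%

73.9%


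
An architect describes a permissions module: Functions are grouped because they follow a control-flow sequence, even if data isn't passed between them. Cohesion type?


Reasoning: Grouped by order of execution within a routine, not by data flow
Type: Procedural cohesion

Procedural cohesion


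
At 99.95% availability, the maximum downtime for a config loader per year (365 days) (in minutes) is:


Formula: allowed downtime = period * (100 - SLA) / 100
Period (year (365 days)) = 525600 minutes
Unavailability fraction = (100 - 99.95) / 100
Allowed downtime = 525600 * (100 - 99.95) / 100
Allowed downtime = 262.8 minutes

262.8 minutes


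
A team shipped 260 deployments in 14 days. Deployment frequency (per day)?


Formula: deployments per day = releases / days
= 260 / 14
= 18.571 deploys/day
(equivalently, 130.0 deploys/week)

18.571 deploys/day


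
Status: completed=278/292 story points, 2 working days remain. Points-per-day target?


Formula: Required rate = Remaining points / Days left
Remaining = 292 - 278 = 14 points
Required rate = 14 / 2 = 7.0 points/day

7.0 points/day


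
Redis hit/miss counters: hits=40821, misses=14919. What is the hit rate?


Formula: hit rate = hits / (hits + misses) * 100
hit rate = 40821 / (40821 + 14919) * 100
hit rate = 40821 / 55740 * 100
hit rate = 73.23%

73.23%


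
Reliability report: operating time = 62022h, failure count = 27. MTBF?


Formula: MTBF = Total operating time / Number of failures
MTBF = 62022 / 27
MTBF = 2297.11 hours

2297.11 hours


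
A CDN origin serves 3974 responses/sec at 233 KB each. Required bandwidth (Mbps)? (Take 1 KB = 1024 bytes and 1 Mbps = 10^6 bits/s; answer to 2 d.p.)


Formula: Mbps = payload_bytes * RPS * 8 / 1e6
Payload per request = 233 KB = 233 * 1024 = 238592 bytes
Total bytes/sec = 238592 * 3974 = 948164608
Total bits/sec = 948164608 * 8 = 7585316864
Mbps = 7585316864 / 1e6 = 7585.32

7585.32 Mbps


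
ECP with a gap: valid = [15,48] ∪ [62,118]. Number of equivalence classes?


Valid ranges: [15,48] and [62,118]
Class 1: x < 15 — invalid
Class 2: 15 ≤ x ≤ 48 — valid
Class 3: 48 < x < 62 — invalid (gap between ranges)
Class 4: 62 ≤ x ≤ 118 — valid
Class 5: x > 118 — invalid
Total equivalence classes: 5

5 equivalence classes


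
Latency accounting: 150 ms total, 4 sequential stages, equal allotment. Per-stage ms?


Formula: per_stage = total_budget / stages
per_stage = 150 / 4
per_stage = 37.5 ms

37.5 ms


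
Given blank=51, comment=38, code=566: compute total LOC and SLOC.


Total LOC = blank + comment + code
Total LOC = 51 + 38 + 566 = 655
SLOC (source only) = code = 566

Total LOC: 655, SLOC: 566


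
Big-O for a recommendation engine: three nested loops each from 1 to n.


Reasoning: three levels of nesting over n
Complexity: O(n^3)

O(n^3)


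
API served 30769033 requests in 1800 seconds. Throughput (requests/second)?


Formula: throughput = requests / seconds
throughput = 30769033 / 1800
throughput = 17093.91 requests/second

17093.91 requests/second


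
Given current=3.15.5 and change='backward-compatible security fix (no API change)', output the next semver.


Current: 3.15.5
Change category: 'backward-compatible security fix (no API change)' → patch bump
SemVer rule: patch bump → increment PATCH (MAJOR and MINOR unchanged)
New: 3.15.6

3.15.6


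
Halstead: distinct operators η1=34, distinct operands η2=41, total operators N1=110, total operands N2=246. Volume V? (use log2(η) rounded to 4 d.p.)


Formula: V = N * log2(η), where N = N1 + N2 and η = η1 + η2
η = 34 + 41 = 75
N = 110 + 246 = 356
log2(75) ≈ 6.2288
V = 356 * 6.2288 = 2217.45

2217.45


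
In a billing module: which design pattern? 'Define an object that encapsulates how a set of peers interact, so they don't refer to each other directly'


This matches the Mediator pattern

Mediator


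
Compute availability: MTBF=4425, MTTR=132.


Availability = MTBF / (MTBF + MTTR)
Availability = 4425 / (4425 + 132)
Availability = 4425 / 4557
Availability = 97.1034%

97.1034%


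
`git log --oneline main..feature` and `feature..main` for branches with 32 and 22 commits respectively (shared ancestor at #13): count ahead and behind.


Common ancestor: commit #13
feature commits after divergence: 32 - 13 = 19
main commits after divergence: 22 - 13 = 9
feature is 19 commits ahead of main
main is 9 commits ahead of feature

feature ahead: 19, main ahead: 9


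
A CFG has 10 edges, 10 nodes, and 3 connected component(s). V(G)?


Formula: V(G) = E - N + 2P
V(G) = 10 - 10 + 2*3
V(G) = 0 + 6
V(G) = 6

6


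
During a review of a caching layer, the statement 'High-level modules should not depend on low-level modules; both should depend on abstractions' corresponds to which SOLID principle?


This describes the Dependency Inversion Principle (DIP)

Dependency Inversion Principle (DIP)


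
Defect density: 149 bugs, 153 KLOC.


Defect density = defects / KLOC
Defect density = 149 / 153
Defect density = 0.974 defects/KLOC

0.974 defects/KLOC


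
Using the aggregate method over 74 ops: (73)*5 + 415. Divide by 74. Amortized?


Formula: Amortized cost = Total cost / Operations
Total cost = (73 * 5) + (1 * 415)
Total cost = 365 + 415 = 780
Amortized = 780 / 74 = 10.5405

10.5405


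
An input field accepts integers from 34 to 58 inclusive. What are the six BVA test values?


Range: [34, 58]
Boundaries: just below min, min, min+1, max-1, max, just above max
Values: [33, 34, 35, 57, 58, 59]

[33, 34, 35, 57, 58, 59]


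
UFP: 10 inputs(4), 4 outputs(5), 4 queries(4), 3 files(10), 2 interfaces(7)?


UFP = EI*4 + EO*5 + EQ*4 + ILF*10 + EIF*7
UFP = 10*4 + 4*5 + 4*4 + 3*10 + 2*7
UFP = 40 + 20 + 16 + 30 + 14
UFP = 120

120


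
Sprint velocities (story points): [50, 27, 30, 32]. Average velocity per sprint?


Formula: Avg velocity = Total points / Number of sprints
Points: [50, 27, 30, 32]
Sum = 50 + 27 + 30 + 32 = 139
Avg velocity = 139 / 4 = 34.75 points/sprint

34.75 points/sprint


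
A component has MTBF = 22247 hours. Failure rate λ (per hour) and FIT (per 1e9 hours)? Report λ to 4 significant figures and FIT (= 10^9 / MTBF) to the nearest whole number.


Formula: λ = 1 / MTBF; FIT = λ × 1e9 = 1e9 / MTBF
λ = 1 / 22247 ≈ 4.495e-05 failures/hour
FIT = 1e9 / 22247 ≈ 44950 failures per 1e9 hours (nearest whole number)

λ = 4.495e-05 /h, FIT = 44950


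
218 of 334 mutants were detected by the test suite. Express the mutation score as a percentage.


Mutation score = killed / total * 100
Mutation score = 218 / 334 * 100
Mutation score = 65.27%

65.27%


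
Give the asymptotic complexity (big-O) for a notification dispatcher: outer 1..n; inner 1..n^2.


Reasoning: n times n^2
Complexity: O(n^3)

O(n^3)


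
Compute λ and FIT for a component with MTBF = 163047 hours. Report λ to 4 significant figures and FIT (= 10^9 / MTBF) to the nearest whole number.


Formula: λ = 1 / MTBF; FIT = λ × 1e9 = 1e9 / MTBF
λ = 1 / 163047 ≈ 6.133e-06 failures/hour
FIT = 1e9 / 163047 ≈ 6133 failures per 1e9 hours (nearest whole number)

λ = 6.133e-06 /h, FIT = 6133


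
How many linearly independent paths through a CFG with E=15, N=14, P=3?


Formula: V(G) = E - N + 2P
V(G) = 15 - 14 + 2*3
V(G) = 1 + 6
V(G) = 7

7


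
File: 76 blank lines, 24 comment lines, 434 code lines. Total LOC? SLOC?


Total LOC = blank + comment + code
Total LOC = 76 + 24 + 434 = 534
SLOC (source only) = code = 434

Total LOC: 534, SLOC: 434


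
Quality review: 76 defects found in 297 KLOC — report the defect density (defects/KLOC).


Defect density = defects / KLOC
Defect density = 76 / 297
Defect density = 0.256 defects/KLOC

0.256 defects/KLOC


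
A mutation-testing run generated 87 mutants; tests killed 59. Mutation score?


Mutation score = killed / total * 100
Mutation score = 59 / 87 * 100
Mutation score = 67.82%

67.82%


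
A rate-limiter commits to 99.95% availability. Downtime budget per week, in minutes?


Formula: allowed downtime = period * (100 - SLA) / 100
Period (week) = 10080 minutes
Unavailability fraction = (100 - 99.95) / 100
Allowed downtime = 10080 * (100 - 99.95) / 100
Allowed downtime = 5.04 minutes

5.04 minutes


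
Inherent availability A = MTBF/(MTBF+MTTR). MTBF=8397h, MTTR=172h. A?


Availability = MTBF / (MTBF + MTTR)
Availability = 8397 / (8397 + 172)
Availability = 8397 / 8569
Availability = 97.9928%

97.9928%


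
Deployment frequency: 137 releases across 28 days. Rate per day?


Formula: deployments per day = releases / days
= 137 / 28
= 4.893 deploys/day
(equivalently, 34.25 deploys/week)

4.893 deploys/day


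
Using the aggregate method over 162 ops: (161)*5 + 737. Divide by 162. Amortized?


Formula: Amortized cost = Total cost / Operations
Total cost = (161 * 5) + (1 * 737)
Total cost = 805 + 737 = 1542
Amortized = 1542 / 162 = 9.5185

9.5185


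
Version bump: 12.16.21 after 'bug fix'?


Current: 12.16.21
Change category: 'bug fix' → patch bump
SemVer rule: patch bump → increment PATCH (MAJOR and MINOR unchanged)
New: 12.16.22

12.16.22


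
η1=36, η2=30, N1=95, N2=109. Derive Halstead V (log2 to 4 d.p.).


Formula: V = N * log2(η), where N = N1 + N2 and η = η1 + η2
η = 36 + 30 = 66
N = 95 + 109 = 204
log2(66) ≈ 6.0444
V = 204 * 6.0444 = 1233.06

1233.06


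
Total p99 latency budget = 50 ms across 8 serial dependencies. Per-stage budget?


Formula: per_stage = total_budget / stages
per_stage = 50 / 8
per_stage = 6.25 ms

6.25 ms


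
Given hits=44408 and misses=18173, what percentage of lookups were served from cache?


Formula: hit rate = hits / (hits + misses) * 100
hit rate = 44408 / (44408 + 18173) * 100
hit rate = 44408 / 62581 * 100
hit rate = 70.96%

70.96%


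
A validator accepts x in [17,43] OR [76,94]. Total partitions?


Valid ranges: [17,43] and [76,94]
Class 1: x < 17 — invalid
Class 2: 17 ≤ x ≤ 43 — valid
Class 3: 43 < x < 76 — invalid (gap between ranges)
Class 4: 76 ≤ x ≤ 94 — valid
Class 5: x > 94 — invalid
Total equivalence classes: 5

5 equivalence classes


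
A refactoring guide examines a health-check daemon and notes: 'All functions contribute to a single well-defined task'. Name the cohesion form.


Reasoning: Best: single purpose
Type: Functional cohesion

Functional cohesion


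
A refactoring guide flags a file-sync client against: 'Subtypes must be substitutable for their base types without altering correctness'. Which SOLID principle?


This describes the Liskov Substitution Principle (LSP)

Liskov Substitution Principle (LSP)


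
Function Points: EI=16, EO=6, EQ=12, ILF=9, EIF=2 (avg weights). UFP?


UFP = EI*4 + EO*5 + EQ*4 + ILF*10 + EIF*7
UFP = 16*4 + 6*5 + 12*4 + 9*10 + 2*7
UFP = 64 + 30 + 48 + 90 + 14
UFP = 246

246


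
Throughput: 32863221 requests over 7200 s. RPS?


Formula: throughput = requests / seconds
throughput = 32863221 / 7200
throughput = 4564.34 requests/second

4564.34 requests/second


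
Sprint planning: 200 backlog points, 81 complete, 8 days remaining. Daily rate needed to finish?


Formula: Required rate = Remaining points / Days left
Remaining = 200 - 81 = 119 points
Required rate = 119 / 8 = 14.88 points/day

14.88 points/day


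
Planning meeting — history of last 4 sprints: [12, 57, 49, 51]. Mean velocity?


Formula: Avg velocity = Total points / Number of sprints
Points: [12, 57, 49, 51]
Sum = 12 + 57 + 49 + 51 = 169
Avg velocity = 169 / 4 = 42.25 points/sprint

42.25 points/sprint


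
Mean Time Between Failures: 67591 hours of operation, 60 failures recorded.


Formula: MTBF = Total operating time / Number of failures
MTBF = 67591 / 60
MTBF = 1126.52 hours

1126.52 hours


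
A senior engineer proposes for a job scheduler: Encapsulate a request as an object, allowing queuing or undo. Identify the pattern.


This matches the Command pattern

Command


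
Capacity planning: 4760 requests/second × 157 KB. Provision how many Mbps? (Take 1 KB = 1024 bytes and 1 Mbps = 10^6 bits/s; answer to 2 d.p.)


Formula: Mbps = payload_bytes * RPS * 8 / 1e6
Payload per request = 157 KB = 157 * 1024 = 160768 bytes
Total bytes/sec = 160768 * 4760 = 765255680
Total bits/sec = 765255680 * 8 = 6122045440
Mbps = 6122045440 / 1e6 = 6122.05

6122.05 Mbps


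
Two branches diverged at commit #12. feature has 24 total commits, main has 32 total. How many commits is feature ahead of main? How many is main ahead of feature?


Common ancestor: commit #12
feature commits after divergence: 24 - 12 = 12
main commits after divergence: 32 - 12 = 20
feature is 12 commits ahead of main
main is 20 commits ahead of feature

feature ahead: 12, main ahead: 20


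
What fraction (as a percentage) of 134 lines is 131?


Coverage = covered / total * 100
Coverage = 131 / 134 * 100
Coverage = 97.76%

97.76%


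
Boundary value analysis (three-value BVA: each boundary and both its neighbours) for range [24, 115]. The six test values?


Range: [24, 115]
Boundaries: just below min, min, min+1, max-1, max, just above max
Values: [23, 24, 25, 114, 115, 116]

[23, 24, 25, 114, 115, 116]


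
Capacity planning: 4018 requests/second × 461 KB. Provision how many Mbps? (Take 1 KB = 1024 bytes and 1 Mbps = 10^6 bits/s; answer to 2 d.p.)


Formula: Mbps = payload_bytes * RPS * 8 / 1e6
Payload per request = 461 KB = 461 * 1024 = 472064 bytes
Total bytes/sec = 472064 * 4018 = 1896753152
Total bits/sec = 1896753152 * 8 = 15174025216
Mbps = 15174025216 / 1e6 = 15174.03

15174.03 Mbps


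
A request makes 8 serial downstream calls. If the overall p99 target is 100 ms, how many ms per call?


Formula: per_stage = total_budget / stages
per_stage = 100 / 8
per_stage = 12.5 ms

12.5 ms


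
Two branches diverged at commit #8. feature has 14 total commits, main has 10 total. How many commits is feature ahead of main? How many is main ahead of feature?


Common ancestor: commit #8
feature commits after divergence: 14 - 8 = 6
main commits after divergence: 10 - 8 = 2
feature is 6 commits ahead of main
main is 2 commits ahead of feature

feature ahead: 6, main ahead: 2


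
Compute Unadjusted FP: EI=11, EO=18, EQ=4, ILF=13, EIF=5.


UFP = EI*4 + EO*5 + EQ*4 + ILF*10 + EIF*7
UFP = 11*4 + 18*5 + 4*4 + 13*10 + 5*7
UFP = 44 + 90 + 16 + 130 + 35
UFP = 315

315


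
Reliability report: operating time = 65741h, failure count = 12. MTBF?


Formula: MTBF = Total operating time / Number of failures
MTBF = 65741 / 12
MTBF = 5478.42 hours

5478.42 hours


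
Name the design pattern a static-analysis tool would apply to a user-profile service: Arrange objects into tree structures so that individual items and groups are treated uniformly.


This matches the Composite pattern

Composite


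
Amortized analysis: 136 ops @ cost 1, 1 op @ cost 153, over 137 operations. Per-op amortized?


Formula: Amortized cost = Total cost / Operations
Total cost = (136 * 1) + (1 * 153)
Total cost = 136 + 153 = 289
Amortized = 289 / 137 = 2.1095

2.1095


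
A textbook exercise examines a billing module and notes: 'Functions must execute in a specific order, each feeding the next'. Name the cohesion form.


Reasoning: Output of one is input to next
Type: Sequential cohesion

Sequential cohesion


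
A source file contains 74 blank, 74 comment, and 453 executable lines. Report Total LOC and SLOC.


Total LOC = blank + comment + code
Total LOC = 74 + 74 + 453 = 601
SLOC (source only) = code = 453

Total LOC: 601, SLOC: 453


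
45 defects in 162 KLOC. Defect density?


Defect density = defects / KLOC
Defect density = 45 / 162
Defect density = 0.278 defects/KLOC

0.278 defects/KLOC


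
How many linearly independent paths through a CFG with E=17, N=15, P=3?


Formula: V(G) = E - N + 2P
V(G) = 17 - 15 + 2*3
V(G) = 2 + 6
V(G) = 8

8


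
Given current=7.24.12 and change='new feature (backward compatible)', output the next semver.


Current: 7.24.12
Change category: 'new feature (backward compatible)' → minor bump
SemVer rule: minor bump → increment MINOR, reset PATCH to 0 (MAJOR unchanged)
New: 7.25.0

7.25.0


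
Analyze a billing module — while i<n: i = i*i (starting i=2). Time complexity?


Reasoning: squaring drives double-exponential growth; iterations ~ log log n
Complexity: O(log log n)

O(log log n)


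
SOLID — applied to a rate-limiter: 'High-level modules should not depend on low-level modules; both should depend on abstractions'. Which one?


This describes the Dependency Inversion Principle (DIP)

Dependency Inversion Principle (DIP)


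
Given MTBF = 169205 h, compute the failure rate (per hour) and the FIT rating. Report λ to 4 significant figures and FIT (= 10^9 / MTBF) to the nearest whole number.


Formula: λ = 1 / MTBF; FIT = λ × 1e9 = 1e9 / MTBF
λ = 1 / 169205 ≈ 5.910e-06 failures/hour
FIT = 1e9 / 169205 ≈ 5910 failures per 1e9 hours (nearest whole number)

λ = 5.910e-06 /h, FIT = 5910


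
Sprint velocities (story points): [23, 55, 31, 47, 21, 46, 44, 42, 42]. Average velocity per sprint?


Formula: Avg velocity = Total points / Number of sprints
Points: [23, 55, 31, 47, 21, 46, 44, 42, 42]
Sum = 23 + 55 + 31 + 47 + 21 + 46 + 44 + 42 + 42 = 351
Avg velocity = 351 / 9 = 39.0 points/sprint

39.0 points/sprint


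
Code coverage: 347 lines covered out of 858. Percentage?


Coverage = covered / total * 100
Coverage = 347 / 858 * 100
Coverage = 40.44%

40.44%


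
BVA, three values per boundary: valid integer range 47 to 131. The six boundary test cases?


Range: [47, 131]
Boundaries: just below min, min, min+1, max-1, max, just above max
Values: [46, 47, 48, 130, 131, 132]

[46, 47, 48, 130, 131, 132]


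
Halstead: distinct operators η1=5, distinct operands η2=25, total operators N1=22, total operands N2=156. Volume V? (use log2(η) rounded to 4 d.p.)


Formula: V = N * log2(η), where N = N1 + N2 and η = η1 + η2
η = 5 + 25 = 30
N = 22 + 156 = 178
log2(30) ≈ 4.9069
V = 178 * 4.9069 = 873.43

873.43


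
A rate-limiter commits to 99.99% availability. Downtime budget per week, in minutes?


Formula: allowed downtime = period * (100 - SLA) / 100
Period (week) = 10080 minutes
Unavailability fraction = (100 - 99.99) / 100
Allowed downtime = 10080 * (100 - 99.99) / 100
Allowed downtime = 1.008 minutes

1.008 minutes


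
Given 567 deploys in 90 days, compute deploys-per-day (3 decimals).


Formula: deployments per day = releases / days
= 567 / 90
= 6.3 deploys/day
(equivalently, 44.1 deploys/week)

6.3 deploys/day


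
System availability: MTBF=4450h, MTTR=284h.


Availability = MTBF / (MTBF + MTTR)
Availability = 4450 / (4450 + 284)
Availability = 4450 / 4734
Availability = 94.0008%

94.0008%


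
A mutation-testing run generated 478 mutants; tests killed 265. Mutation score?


Mutation score = killed / total * 100
Mutation score = 265 / 478 * 100
Mutation score = 55.44%

55.44%


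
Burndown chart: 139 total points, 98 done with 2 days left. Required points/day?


Formula: Required rate = Remaining points / Days left
Remaining = 139 - 98 = 41 points
Required rate = 41 / 2 = 20.5 points/day

20.5 points/day


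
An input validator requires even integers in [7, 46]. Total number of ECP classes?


Constraint: even integers in [7, 46]
Class 1: x < 7 — out-of-range invalid
Class 2: x in [7,46] but odd — wrong type invalid
Class 3: x in [7,46] and even — valid
Class 4: x > 46 — out-of-range invalid
Total equivalence classes: 4

4 equivalence classes


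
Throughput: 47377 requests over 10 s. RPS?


Formula: throughput = requests / seconds
throughput = 47377 / 10
throughput = 4737.7 requests/second

4737.7 requests/second


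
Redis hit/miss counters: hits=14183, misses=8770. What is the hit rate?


Formula: hit rate = hits / (hits + misses) * 100
hit rate = 14183 / (14183 + 8770) * 100
hit rate = 14183 / 22953 * 100
hit rate = 61.79%

61.79%


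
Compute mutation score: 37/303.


Mutation score = killed / total * 100
Mutation score = 37 / 303 * 100
Mutation score = 12.21%

12.21%


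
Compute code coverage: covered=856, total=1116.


Coverage = covered / total * 100
Coverage = 856 / 1116 * 100
Coverage = 76.7%

76.7%


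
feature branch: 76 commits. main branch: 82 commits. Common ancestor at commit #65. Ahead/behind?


Common ancestor: commit #65
feature commits after divergence: 76 - 65 = 11
main commits after divergence: 82 - 65 = 17
feature is 11 commits ahead of main
main is 17 commits ahead of feature

feature ahead: 11, main ahead: 17


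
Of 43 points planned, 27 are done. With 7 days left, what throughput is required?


Formula: Required rate = Remaining points / Days left
Remaining = 43 - 27 = 16 points
Required rate = 16 / 7 = 2.29 points/day

2.29 points/day


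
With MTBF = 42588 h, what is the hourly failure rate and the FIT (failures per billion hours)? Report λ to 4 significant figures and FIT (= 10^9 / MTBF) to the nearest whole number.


Formula: λ = 1 / MTBF; FIT = λ × 1e9 = 1e9 / MTBF
λ = 1 / 42588 ≈ 2.348e-05 failures/hour
FIT = 1e9 / 42588 ≈ 23481 failures per 1e9 hours (nearest whole number)

λ = 2.348e-05 /h, FIT = 23481


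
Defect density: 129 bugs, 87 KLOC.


Defect density = defects / KLOC
Defect density = 129 / 87
Defect density = 1.483 defects/KLOC

1.483 defects/KLOC


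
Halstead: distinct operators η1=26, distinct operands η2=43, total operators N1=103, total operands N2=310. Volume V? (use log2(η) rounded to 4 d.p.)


Formula: V = N * log2(η), where N = N1 + N2 and η = η1 + η2
η = 26 + 43 = 69
N = 103 + 310 = 413
log2(69) ≈ 6.1085
V = 413 * 6.1085 = 2522.81

2522.81


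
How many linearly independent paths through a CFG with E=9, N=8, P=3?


Formula: V(G) = E - N + 2P
V(G) = 9 - 8 + 2*3
V(G) = 1 + 6
V(G) = 7

7


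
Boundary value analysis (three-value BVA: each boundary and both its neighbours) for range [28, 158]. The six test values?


Range: [28, 158]
Boundaries: just below min, min, min+1, max-1, max, just above max
Values: [27, 28, 29, 157, 158, 159]

[27, 28, 29, 157, 158, 159]


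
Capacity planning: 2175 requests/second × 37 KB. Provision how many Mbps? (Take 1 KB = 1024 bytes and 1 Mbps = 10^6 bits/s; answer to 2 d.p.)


Formula: Mbps = payload_bytes * RPS * 8 / 1e6
Payload per request = 37 KB = 37 * 1024 = 37888 bytes
Total bytes/sec = 37888 * 2175 = 82406400
Total bits/sec = 82406400 * 8 = 659251200
Mbps = 659251200 / 1e6 = 659.25

659.25 Mbps


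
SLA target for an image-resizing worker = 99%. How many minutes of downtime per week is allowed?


Formula: allowed downtime = period * (100 - SLA) / 100
Period (week) = 10080 minutes
Unavailability fraction = (100 - 99.0) / 100
Allowed downtime = 10080 * (100 - 99.0) / 100
Allowed downtime = 100.8 minutes

100.8 minutes


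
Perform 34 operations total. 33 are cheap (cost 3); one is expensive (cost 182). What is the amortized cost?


Formula: Amortized cost = Total cost / Operations
Total cost = (33 * 3) + (1 * 182)
Total cost = 99 + 182 = 281
Amortized = 281 / 34 = 8.2647

8.2647


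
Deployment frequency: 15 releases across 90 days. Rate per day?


Formula: deployments per day = releases / days
= 15 / 90
= 0.167 deploys/day
(equivalently, 1.17 deploys/week)

0.167 deploys/day


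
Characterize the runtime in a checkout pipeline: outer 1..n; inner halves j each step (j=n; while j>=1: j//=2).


Reasoning: n times log n
Complexity: O(n log n)

O(n log n)


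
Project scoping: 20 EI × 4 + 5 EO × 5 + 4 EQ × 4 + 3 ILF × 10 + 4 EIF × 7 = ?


UFP = EI*4 + EO*5 + EQ*4 + ILF*10 + EIF*7
UFP = 20*4 + 5*5 + 4*4 + 3*10 + 4*7
UFP = 80 + 25 + 16 + 30 + 28
UFP = 179

179


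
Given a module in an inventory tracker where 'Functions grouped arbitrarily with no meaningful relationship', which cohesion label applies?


Reasoning: Worst: random grouping
Type: Coincidental cohesion

Coincidental cohesion


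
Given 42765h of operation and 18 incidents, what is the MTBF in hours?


Formula: MTBF = Total operating time / Number of failures
MTBF = 42765 / 18
MTBF = 2375.83 hours

2375.83 hours


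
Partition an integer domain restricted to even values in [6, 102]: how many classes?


Constraint: even integers in [6, 102]
Class 1: x < 6 — out-of-range invalid
Class 2: x in [6,102] but odd — wrong type invalid
Class 3: x in [6,102] and even — valid
Class 4: x > 102 — out-of-range invalid
Total equivalence classes: 4

4 equivalence classes


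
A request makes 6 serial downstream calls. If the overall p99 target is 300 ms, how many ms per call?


Formula: per_stage = total_budget / stages
per_stage = 300 / 6
per_stage = 50.0 ms

50.0 ms


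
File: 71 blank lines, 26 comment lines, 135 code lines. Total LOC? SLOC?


Total LOC = blank + comment + code
Total LOC = 71 + 26 + 135 = 232
SLOC (source only) = code = 135

Total LOC: 232, SLOC: 135


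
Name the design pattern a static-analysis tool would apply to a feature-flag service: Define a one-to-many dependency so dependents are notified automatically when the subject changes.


This matches the Observer pattern

Observer


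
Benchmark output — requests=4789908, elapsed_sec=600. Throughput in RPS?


Formula: throughput = requests / seconds
throughput = 4789908 / 600
throughput = 7983.18 requests/second

7983.18 requests/second


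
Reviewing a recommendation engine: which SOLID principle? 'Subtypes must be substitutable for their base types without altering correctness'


This describes the Liskov Substitution Principle (LSP)

Liskov Substitution Principle (LSP)
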